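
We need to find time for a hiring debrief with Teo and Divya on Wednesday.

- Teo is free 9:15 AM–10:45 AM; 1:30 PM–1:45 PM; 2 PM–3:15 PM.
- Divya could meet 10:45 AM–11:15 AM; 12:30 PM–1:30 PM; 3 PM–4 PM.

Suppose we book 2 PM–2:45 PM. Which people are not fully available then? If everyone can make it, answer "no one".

Divya

Teo: free for 14:00-14:45. Divya: not fully free for 14:00-14:45.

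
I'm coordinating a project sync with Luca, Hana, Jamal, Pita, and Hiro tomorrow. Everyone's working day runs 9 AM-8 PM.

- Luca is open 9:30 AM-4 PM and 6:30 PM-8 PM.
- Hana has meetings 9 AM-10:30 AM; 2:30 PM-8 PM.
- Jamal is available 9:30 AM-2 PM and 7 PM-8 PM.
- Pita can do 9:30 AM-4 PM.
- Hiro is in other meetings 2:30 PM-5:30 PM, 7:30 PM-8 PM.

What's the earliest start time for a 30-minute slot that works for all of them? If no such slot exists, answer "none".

10:30

Luca free: 09:30-16:00, 18:30-20:00.
Hana free: 10:30-14:30 (invert busy blocks within the working day).
Jamal free: 09:30-14:00, 19:00-20:00.
Pita free: 09:30-16:00.
Hiro free: 09:00-14:30, 17:30-19:30 (invert busy blocks within the working day).
Luca ∩ Hana: 10:30-14:30.
Luca ∩ Hana ∩ Jamal: 10:30-14:00.
Luca ∩ Hana ∩ Jamal ∩ Pita: 10:30-14:00.
Luca ∩ Hana ∩ Jamal ∩ Pita ∩ Hiro: 10:30-14:00.
Those are the intersection windows.
The first common window of at least 30 minutes is 10:30-14:00, so the earliest start is 10:30.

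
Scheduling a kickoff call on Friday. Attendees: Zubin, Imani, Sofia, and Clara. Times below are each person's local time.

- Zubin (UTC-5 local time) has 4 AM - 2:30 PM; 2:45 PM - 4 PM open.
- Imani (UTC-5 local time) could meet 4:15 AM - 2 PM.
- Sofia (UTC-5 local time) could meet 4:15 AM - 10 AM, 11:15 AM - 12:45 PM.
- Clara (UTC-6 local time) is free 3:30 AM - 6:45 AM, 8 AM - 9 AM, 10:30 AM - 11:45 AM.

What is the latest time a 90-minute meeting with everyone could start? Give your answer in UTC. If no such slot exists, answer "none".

11:15

Zubin in UTC: 09:00-19:30, 19:45-21:00 (add 5h to convert from UTC-5).
Imani in UTC: 09:15-19:00 (add 5h to convert from UTC-5).
Sofia in UTC: 09:15-15:00, 16:15-17:45 (add 5h to convert from UTC-5).
Clara in UTC: 09:30-12:45, 14:00-15:00, 16:30-17:45 (add 6h to convert from UTC-6).
Zubin ∩ Imani: 09:15-19:00.
Zubin ∩ Imani ∩ Sofia: 09:15-15:00, 16:15-17:45.
Zubin ∩ Imani ∩ Sofia ∩ Clara: 09:30-12:45, 14:00-15:00, 16:30-17:45.
So the common availability across everyone is 09:30-12:45, 14:00-15:00, 16:30-17:45.
The last common window of at least 90 minutes is 09:30-12:45; a 90-minute meeting can start as late as 11:15 and still end by 12:45.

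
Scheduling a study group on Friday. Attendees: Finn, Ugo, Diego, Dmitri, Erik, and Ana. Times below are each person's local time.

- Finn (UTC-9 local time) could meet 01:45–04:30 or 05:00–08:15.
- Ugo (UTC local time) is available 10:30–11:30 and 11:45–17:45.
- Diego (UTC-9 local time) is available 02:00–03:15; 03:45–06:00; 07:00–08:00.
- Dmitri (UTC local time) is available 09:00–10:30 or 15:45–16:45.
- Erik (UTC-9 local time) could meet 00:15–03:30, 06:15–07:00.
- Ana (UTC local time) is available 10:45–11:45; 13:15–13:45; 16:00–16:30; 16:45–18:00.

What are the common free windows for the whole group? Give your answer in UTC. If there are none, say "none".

none

Finn in UTC: 10:45-13:30, 14:00-17:15 (add 9h to convert from UTC-9).
Ugo in UTC: 10:30-11:30, 11:45-17:45.
Diego in UTC: 11:00-12:15, 12:45-15:00, 16:00-17:00 (add 9h to convert from UTC-9).
Dmitri in UTC: 09:00-10:30, 15:45-16:45.
Erik in UTC: 09:15-12:30, 15:15-16:00 (add 9h to convert from UTC-9).
Ana in UTC: 10:45-11:45, 13:15-13:45, 16:00-16:30, 16:45-18:00.
Finn ∩ Ugo: 10:45-11:30, 11:45-13:30, 14:00-17:15.
Finn ∩ Ugo ∩ Diego: 11:00-11:30, 11:45-12:15, 12:45-13:30, 14:00-15:00, 16:00-17:00.
Finn ∩ Ugo ∩ Diego ∩ Dmitri: 16:00-16:45.
Finn ∩ Ugo ∩ Diego ∩ Dmitri ∩ Erik: ∅.
Finn ∩ Ugo ∩ Diego ∩ Dmitri ∩ Erik ∩ Ana: ∅.
There is no time when everyone is free.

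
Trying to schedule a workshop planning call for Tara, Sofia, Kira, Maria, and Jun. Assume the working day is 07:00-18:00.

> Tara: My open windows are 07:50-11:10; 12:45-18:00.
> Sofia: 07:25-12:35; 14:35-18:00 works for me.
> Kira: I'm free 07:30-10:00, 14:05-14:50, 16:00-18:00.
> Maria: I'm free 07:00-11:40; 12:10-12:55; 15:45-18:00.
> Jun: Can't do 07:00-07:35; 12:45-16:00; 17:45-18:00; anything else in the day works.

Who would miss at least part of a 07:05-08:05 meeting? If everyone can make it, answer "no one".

Tara free: 07:50-11:10, 12:45-18:00.
Sofia free: 07:25-12:35, 14:35-18:00.
Kira free: 07:30-10:00, 14:05-14:50, 16:00-18:00.
Maria free: 07:00-11:40, 12:10-12:55, 15:45-18:00.
Jun free: 07:35-12:45, 16:00-17:45 (invert busy blocks within the working day).
Tara: not fully free for 07:05-08:05. Sofia: not fully free for 07:05-08:05. Kira: not fully free for 07:05-08:05. Maria: free for 07:05-08:05. Jun: not fully free for 07:05-08:05.

Jun, Kira, Sofia, Tara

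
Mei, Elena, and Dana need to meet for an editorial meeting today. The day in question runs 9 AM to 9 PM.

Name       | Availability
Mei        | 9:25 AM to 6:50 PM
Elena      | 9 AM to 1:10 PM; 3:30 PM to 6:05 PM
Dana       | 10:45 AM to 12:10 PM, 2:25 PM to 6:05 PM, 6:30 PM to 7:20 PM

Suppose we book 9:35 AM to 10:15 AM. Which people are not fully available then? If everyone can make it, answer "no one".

Mei: free for 09:35-10:15. Elena: free for 09:35-10:15. Dana: not fully free for 09:35-10:15.

Dana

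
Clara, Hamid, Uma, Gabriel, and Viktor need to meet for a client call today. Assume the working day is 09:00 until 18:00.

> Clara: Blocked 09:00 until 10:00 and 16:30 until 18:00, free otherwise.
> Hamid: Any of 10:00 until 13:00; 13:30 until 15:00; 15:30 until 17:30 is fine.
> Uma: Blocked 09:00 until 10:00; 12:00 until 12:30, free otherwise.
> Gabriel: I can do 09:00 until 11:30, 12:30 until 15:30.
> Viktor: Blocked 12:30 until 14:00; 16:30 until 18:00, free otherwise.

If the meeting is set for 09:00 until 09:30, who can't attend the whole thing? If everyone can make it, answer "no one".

Clara free: 10:00-16:30 (invert busy blocks within the working day).
Hamid free: 10:00-13:00, 13:30-15:00, 15:30-17:30.
Uma free: 10:00-12:00, 12:30-18:00 (invert busy blocks within the working day).
Gabriel free: 09:00-11:30, 12:30-15:30.
Viktor free: 09:00-12:30, 14:00-16:30 (invert busy blocks within the working day).
Clara: not fully free for 09:00-09:30. Hamid: not fully free for 09:00-09:30. Uma: not fully free for 09:00-09:30. Gabriel: free for 09:00-09:30. Viktor: free for 09:00-09:30.

Clara, Hamid, Uma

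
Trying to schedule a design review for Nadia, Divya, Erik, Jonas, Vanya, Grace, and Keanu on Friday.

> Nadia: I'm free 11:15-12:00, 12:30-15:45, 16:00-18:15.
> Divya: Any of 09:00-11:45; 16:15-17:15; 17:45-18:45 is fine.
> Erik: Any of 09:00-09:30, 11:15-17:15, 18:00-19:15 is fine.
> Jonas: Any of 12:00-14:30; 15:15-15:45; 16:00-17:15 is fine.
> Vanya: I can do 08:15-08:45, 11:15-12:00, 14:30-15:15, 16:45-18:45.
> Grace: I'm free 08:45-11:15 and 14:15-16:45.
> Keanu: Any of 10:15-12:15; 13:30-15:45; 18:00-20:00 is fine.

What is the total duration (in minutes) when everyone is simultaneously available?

Nadia ∩ Divya: 11:15-11:45, 16:15-17:15, 17:45-18:15.
Nadia ∩ Divya ∩ Erik: 11:15-11:45, 16:15-17:15, 18:00-18:15.
Nadia ∩ Divya ∩ Erik ∩ Jonas: 16:15-17:15.
Nadia ∩ Divya ∩ Erik ∩ Jonas ∩ Vanya: 16:45-17:15.
Nadia ∩ Divya ∩ Erik ∩ Jonas ∩ Vanya ∩ Grace: ∅.
Nadia ∩ Divya ∩ Erik ∩ Jonas ∩ Vanya ∩ Grace ∩ Keanu: ∅.
There is no time when everyone is free.
There is no common window, so the total is 0 minutes.

0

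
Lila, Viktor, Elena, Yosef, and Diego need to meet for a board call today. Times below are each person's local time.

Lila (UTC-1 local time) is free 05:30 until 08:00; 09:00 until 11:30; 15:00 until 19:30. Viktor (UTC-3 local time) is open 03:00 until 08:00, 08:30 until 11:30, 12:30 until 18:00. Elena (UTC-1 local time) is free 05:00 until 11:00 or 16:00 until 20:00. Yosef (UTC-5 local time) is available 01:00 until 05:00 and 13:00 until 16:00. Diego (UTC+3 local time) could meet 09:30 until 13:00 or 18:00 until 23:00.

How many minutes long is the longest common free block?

150

Lila in UTC: 06:30-09:00, 10:00-12:30, 16:00-20:30 (add 1h to convert from UTC-1).
Viktor in UTC: 06:00-11:00, 11:30-14:30, 15:30-21:00 (add 3h to convert from UTC-3).
Elena in UTC: 06:00-12:00, 17:00-21:00 (add 1h to convert from UTC-1).
Yosef in UTC: 06:00-10:00, 18:00-21:00 (add 5h to convert from UTC-5).
Diego in UTC: 06:30-10:00, 15:00-20:00 (subtract 3h to convert from UTC+3).
Lila ∩ Viktor: 06:30-09:00, 10:00-11:00, 11:30-12:30, 16:00-20:30.
Lila ∩ Viktor ∩ Elena: 06:30-09:00, 10:00-11:00, 11:30-12:00, 17:00-20:30.
Lila ∩ Viktor ∩ Elena ∩ Yosef: 06:30-09:00, 18:00-20:30.
Lila ∩ Viktor ∩ Elena ∩ Yosef ∩ Diego: 06:30-09:00, 18:00-20:00.
The longest is 06:30-09:00 at 150 minutes.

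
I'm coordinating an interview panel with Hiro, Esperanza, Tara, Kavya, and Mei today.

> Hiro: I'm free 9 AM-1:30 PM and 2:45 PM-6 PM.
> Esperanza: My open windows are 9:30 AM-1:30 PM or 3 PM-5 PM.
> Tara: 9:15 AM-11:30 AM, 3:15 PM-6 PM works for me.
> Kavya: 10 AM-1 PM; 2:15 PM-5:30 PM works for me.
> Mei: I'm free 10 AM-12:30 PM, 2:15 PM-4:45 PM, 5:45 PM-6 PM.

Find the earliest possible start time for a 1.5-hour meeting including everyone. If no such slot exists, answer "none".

10:00

Hiro ∩ Esperanza: 09:30-13:30, 15:00-17:00.
Hiro ∩ Esperanza ∩ Tara: 09:30-11:30, 15:15-17:00.
Hiro ∩ Esperanza ∩ Tara ∩ Kavya: 10:00-11:30, 15:15-17:00.
Hiro ∩ Esperanza ∩ Tara ∩ Kavya ∩ Mei: 10:00-11:30, 15:15-16:45.
The first common window of at least 90 minutes is 10:00-11:30, so the earliest start is 10:00.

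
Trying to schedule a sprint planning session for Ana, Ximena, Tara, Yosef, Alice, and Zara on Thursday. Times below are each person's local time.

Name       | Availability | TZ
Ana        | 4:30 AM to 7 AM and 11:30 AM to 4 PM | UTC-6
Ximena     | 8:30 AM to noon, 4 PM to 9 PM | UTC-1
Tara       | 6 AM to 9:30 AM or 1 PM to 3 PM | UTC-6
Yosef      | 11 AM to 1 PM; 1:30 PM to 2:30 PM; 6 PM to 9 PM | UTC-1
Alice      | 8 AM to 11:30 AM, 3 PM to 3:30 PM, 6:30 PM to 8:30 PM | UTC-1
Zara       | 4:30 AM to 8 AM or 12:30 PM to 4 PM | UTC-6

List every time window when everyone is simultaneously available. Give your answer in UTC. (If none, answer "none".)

12:00-12:30, 19:30-21:00

Ana in UTC: 10:30-13:00, 17:30-22:00 (add 6h to convert from UTC-6).
Ximena in UTC: 09:30-13:00, 17:00-22:00 (add 1h to convert from UTC-1).
Tara in UTC: 12:00-15:30, 19:00-21:00 (add 6h to convert from UTC-6).
Yosef in UTC: 12:00-14:00, 14:30-15:30, 19:00-22:00 (add 1h to convert from UTC-1).
Alice in UTC: 09:00-12:30, 16:00-16:30, 19:30-21:30 (add 1h to convert from UTC-1).
Zara in UTC: 10:30-14:00, 18:30-22:00 (add 6h to convert from UTC-6).
Ana ∩ Ximena: 10:30-13:00, 17:30-22:00.
Ana ∩ Ximena ∩ Tara: 12:00-13:00, 19:00-21:00.
Ana ∩ Ximena ∩ Tara ∩ Yosef: 12:00-13:00, 19:00-21:00.
Ana ∩ Ximena ∩ Tara ∩ Yosef ∩ Alice: 12:00-12:30, 19:30-21:00.
Ana ∩ Ximena ∩ Tara ∩ Yosef ∩ Alice ∩ Zara: 12:00-12:30, 19:30-21:00.
So the common availability across everyone is 12:00-12:30, 19:30-21:00.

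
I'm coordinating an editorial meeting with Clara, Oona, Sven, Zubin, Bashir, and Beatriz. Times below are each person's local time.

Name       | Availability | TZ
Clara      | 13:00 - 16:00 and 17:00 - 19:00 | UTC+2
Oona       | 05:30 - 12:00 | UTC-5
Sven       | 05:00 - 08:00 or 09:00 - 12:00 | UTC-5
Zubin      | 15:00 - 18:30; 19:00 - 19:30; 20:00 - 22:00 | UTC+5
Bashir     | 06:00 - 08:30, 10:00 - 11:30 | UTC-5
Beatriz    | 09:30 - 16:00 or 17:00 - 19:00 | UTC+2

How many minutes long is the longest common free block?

120

Clara in UTC: 11:00-14:00, 15:00-17:00 (subtract 2h to convert from UTC+2).
Oona in UTC: 10:30-17:00 (add 5h to convert from UTC-5).
Sven in UTC: 10:00-13:00, 14:00-17:00 (add 5h to convert from UTC-5).
Zubin in UTC: 10:00-13:30, 14:00-14:30, 15:00-17:00 (subtract 5h to convert from UTC+5).
Bashir in UTC: 11:00-13:30, 15:00-16:30 (add 5h to convert from UTC-5).
Beatriz in UTC: 07:30-14:00, 15:00-17:00 (subtract 2h to convert from UTC+2).
Clara ∩ Oona: 11:00-14:00, 15:00-17:00.
Clara ∩ Oona ∩ Sven: 11:00-13:00, 15:00-17:00.
Clara ∩ Oona ∩ Sven ∩ Zubin: 11:00-13:00, 15:00-17:00.
Clara ∩ Oona ∩ Sven ∩ Zubin ∩ Bashir: 11:00-13:00, 15:00-16:30.
Clara ∩ Oona ∩ Sven ∩ Zubin ∩ Bashir ∩ Beatriz: 11:00-13:00, 15:00-16:30.
So the common availability across everyone is 11:00-13:00, 15:00-16:30.
The longest is 11:00-13:00 at 120 minutes.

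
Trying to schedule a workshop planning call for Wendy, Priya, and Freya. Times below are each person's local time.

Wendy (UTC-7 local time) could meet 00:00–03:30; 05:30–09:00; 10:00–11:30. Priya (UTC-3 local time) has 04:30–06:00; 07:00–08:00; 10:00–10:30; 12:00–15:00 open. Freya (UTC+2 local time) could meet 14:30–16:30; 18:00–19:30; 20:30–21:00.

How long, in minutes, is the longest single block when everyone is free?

Wendy in UTC: 07:00-10:30, 12:30-16:00, 17:00-18:30 (add 7h to convert from UTC-7).
Priya in UTC: 07:30-09:00, 10:00-11:00, 13:00-13:30, 15:00-18:00 (add 3h to convert from UTC-3).
Freya in UTC: 12:30-14:30, 16:00-17:30, 18:30-19:00 (subtract 2h to convert from UTC+2).
Wendy ∩ Priya: 07:30-09:00, 10:00-10:30, 13:00-13:30, 15:00-16:00, 17:00-18:00.
Wendy ∩ Priya ∩ Freya: 13:00-13:30, 17:00-17:30.
The longest is 13:00-13:30 at 30 minutes.

30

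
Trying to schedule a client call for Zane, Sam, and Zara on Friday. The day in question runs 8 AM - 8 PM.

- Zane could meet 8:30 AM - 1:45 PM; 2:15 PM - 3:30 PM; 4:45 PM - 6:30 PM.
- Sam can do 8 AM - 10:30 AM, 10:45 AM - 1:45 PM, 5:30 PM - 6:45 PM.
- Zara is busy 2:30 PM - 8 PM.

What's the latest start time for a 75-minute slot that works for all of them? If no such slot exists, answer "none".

Zane free: 08:30-13:45, 14:15-15:30, 16:45-18:30.
Sam free: 08:00-10:30, 10:45-13:45, 17:30-18:45.
Zara free: 08:00-14:30 (invert busy blocks within the working day).
Zane ∩ Sam: 08:30-10:30, 10:45-13:45, 17:30-18:30.
Zane ∩ Sam ∩ Zara: 08:30-10:30, 10:45-13:45.
The last common window of at least 75 minutes is 10:45-13:45; a 75-minute meeting can start as late as 12:30 and still end by 13:45.

12:30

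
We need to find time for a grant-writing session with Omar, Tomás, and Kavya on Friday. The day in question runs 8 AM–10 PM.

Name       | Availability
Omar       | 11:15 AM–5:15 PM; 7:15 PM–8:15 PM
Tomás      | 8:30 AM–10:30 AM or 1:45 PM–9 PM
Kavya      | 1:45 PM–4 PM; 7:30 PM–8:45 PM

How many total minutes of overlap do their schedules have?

180

Omar ∩ Tomás: 13:45-17:15, 19:15-20:15.
Omar ∩ Tomás ∩ Kavya: 13:45-16:00, 19:30-20:15.
So the common availability across everyone is 13:45-16:00, 19:30-20:15.
Summing the common windows: 135 + 45 = 180 minutes.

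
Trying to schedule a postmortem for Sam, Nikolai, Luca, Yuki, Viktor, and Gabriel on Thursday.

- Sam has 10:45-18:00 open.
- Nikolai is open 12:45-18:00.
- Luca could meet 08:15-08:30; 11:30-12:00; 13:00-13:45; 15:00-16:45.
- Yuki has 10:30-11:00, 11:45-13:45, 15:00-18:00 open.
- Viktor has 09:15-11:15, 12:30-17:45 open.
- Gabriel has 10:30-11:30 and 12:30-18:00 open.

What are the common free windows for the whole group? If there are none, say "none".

13:00-13:45, 15:00-16:45

Sam ∩ Nikolai: 12:45-18:00.
Sam ∩ Nikolai ∩ Luca: 13:00-13:45, 15:00-16:45.
Sam ∩ Nikolai ∩ Luca ∩ Yuki: 13:00-13:45, 15:00-16:45.
Sam ∩ Nikolai ∩ Luca ∩ Yuki ∩ Viktor: 13:00-13:45, 15:00-16:45.
Sam ∩ Nikolai ∩ Luca ∩ Yuki ∩ Viktor ∩ Gabriel: 13:00-13:45, 15:00-16:45.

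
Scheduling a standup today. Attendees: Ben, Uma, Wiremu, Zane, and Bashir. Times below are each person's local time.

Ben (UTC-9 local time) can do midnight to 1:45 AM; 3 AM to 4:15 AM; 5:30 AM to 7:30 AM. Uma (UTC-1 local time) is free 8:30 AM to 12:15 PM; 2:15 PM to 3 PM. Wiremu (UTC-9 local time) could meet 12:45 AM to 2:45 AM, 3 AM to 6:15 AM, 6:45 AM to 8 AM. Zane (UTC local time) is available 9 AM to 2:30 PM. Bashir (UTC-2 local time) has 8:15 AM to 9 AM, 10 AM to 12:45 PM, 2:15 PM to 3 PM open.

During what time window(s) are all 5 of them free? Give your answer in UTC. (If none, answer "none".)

Ben in UTC: 09:00-10:45, 12:00-13:15, 14:30-16:30 (add 9h to convert from UTC-9).
Uma in UTC: 09:30-13:15, 15:15-16:00 (add 1h to convert from UTC-1).
Wiremu in UTC: 09:45-11:45, 12:00-15:15, 15:45-17:00 (add 9h to convert from UTC-9).
Zane in UTC: 09:00-14:30.
Bashir in UTC: 10:15-11:00, 12:00-14:45, 16:15-17:00 (add 2h to convert from UTC-2).
Ben ∩ Uma: 09:30-10:45, 12:00-13:15, 15:15-16:00.
Ben ∩ Uma ∩ Wiremu: 09:45-10:45, 12:00-13:15, 15:45-16:00.
Ben ∩ Uma ∩ Wiremu ∩ Zane: 09:45-10:45, 12:00-13:15.
Ben ∩ Uma ∩ Wiremu ∩ Zane ∩ Bashir: 10:15-10:45, 12:00-13:15.

10:15-10:45, 12:00-13:15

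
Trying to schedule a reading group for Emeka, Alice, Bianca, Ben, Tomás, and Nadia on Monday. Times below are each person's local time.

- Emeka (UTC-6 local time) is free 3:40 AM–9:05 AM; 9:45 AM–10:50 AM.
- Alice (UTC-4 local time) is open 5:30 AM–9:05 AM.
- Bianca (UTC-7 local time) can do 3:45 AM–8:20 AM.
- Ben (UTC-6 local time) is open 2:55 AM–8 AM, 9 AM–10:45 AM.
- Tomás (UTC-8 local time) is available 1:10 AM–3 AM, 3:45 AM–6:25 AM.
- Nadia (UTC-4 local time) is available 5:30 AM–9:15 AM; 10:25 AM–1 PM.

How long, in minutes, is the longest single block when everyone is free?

Emeka in UTC: 09:40-15:05, 15:45-16:50 (add 6h to convert from UTC-6).
Alice in UTC: 09:30-13:05 (add 4h to convert from UTC-4).
Bianca in UTC: 10:45-15:20 (add 7h to convert from UTC-7).
Ben in UTC: 08:55-14:00, 15:00-16:45 (add 6h to convert from UTC-6).
Tomás in UTC: 09:10-11:00, 11:45-14:25 (add 8h to convert from UTC-8).
Nadia in UTC: 09:30-13:15, 14:25-17:00 (add 4h to convert from UTC-4).
Emeka ∩ Alice: 09:40-13:05.
Emeka ∩ Alice ∩ Bianca: 10:45-13:05.
Emeka ∩ Alice ∩ Bianca ∩ Ben: 10:45-13:05.
Emeka ∩ Alice ∩ Bianca ∩ Ben ∩ Tomás: 10:45-11:00, 11:45-13:05.
Emeka ∩ Alice ∩ Bianca ∩ Ben ∩ Tomás ∩ Nadia: 10:45-11:00, 11:45-13:05.
The longest is 11:45-13:05 at 80 minutes.

80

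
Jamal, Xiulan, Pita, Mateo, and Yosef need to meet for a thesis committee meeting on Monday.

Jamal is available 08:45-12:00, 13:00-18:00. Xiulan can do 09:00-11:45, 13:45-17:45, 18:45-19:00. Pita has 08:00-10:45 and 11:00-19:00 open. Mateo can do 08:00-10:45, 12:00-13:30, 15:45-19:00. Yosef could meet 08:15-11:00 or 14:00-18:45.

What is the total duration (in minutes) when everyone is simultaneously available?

225

Jamal ∩ Xiulan: 09:00-11:45, 13:45-17:45.
Jamal ∩ Xiulan ∩ Pita: 09:00-10:45, 11:00-11:45, 13:45-17:45.
Jamal ∩ Xiulan ∩ Pita ∩ Mateo: 09:00-10:45, 15:45-17:45.
Jamal ∩ Xiulan ∩ Pita ∩ Mateo ∩ Yosef: 09:00-10:45, 15:45-17:45.
So the common availability across everyone is 09:00-10:45, 15:45-17:45.
Summing the common windows: 105 + 120 = 225 minutes.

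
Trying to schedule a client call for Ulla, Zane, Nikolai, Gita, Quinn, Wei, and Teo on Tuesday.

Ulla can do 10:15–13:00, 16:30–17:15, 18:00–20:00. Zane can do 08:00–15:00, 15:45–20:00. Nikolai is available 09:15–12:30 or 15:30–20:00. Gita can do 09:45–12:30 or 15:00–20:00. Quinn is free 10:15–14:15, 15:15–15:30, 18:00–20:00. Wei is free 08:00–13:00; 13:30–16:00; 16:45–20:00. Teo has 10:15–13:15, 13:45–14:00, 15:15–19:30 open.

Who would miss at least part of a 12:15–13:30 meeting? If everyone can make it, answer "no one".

Gita, Nikolai, Teo, Ulla, Wei

Ulla: not fully free for 12:15-13:30. Zane: free for 12:15-13:30. Nikolai: not fully free for 12:15-13:30. Gita: not fully free for 12:15-13:30. Quinn: free for 12:15-13:30. Wei: not fully free for 12:15-13:30. Teo: not fully free for 12:15-13:30.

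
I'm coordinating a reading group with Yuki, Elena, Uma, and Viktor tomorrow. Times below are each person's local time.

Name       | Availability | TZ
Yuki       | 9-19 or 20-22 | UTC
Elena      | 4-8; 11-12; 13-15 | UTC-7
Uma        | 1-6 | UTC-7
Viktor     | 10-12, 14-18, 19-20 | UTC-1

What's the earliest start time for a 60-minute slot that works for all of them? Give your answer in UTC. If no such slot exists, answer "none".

11:00

Yuki in UTC: 09:00-19:00, 20:00-22:00.
Elena in UTC: 11:00-15:00, 18:00-19:00, 20:00-22:00 (add 7h to convert from UTC-7).
Uma in UTC: 08:00-13:00 (add 7h to convert from UTC-7).
Viktor in UTC: 11:00-13:00, 15:00-19:00, 20:00-21:00 (add 1h to convert from UTC-1).
Yuki ∩ Elena: 11:00-15:00, 18:00-19:00, 20:00-22:00.
Yuki ∩ Elena ∩ Uma: 11:00-13:00.
Yuki ∩ Elena ∩ Uma ∩ Viktor: 11:00-13:00.
Those are the intersection windows.
The first common window of at least 60 minutes is 11:00-13:00, so the earliest start is 11:00.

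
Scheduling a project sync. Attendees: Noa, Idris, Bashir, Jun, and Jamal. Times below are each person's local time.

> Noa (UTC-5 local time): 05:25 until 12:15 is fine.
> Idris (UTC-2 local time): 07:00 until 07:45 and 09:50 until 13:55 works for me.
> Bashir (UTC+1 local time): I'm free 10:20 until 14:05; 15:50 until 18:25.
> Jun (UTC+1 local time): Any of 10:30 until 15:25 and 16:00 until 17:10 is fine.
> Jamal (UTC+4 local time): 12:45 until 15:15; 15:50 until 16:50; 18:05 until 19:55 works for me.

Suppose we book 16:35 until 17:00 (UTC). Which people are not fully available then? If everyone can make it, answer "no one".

Noa in UTC: 10:25-17:15 (add 5h to convert from UTC-5).
Idris in UTC: 09:00-09:45, 11:50-15:55 (add 2h to convert from UTC-2).
Bashir in UTC: 09:20-13:05, 14:50-17:25 (subtract 1h to convert from UTC+1).
Jun in UTC: 09:30-14:25, 15:00-16:10 (subtract 1h to convert from UTC+1).
Jamal in UTC: 08:45-11:15, 11:50-12:50, 14:05-15:55 (subtract 4h to convert from UTC+4).
Noa: free for 16:35-17:00. Idris: not fully free for 16:35-17:00. Bashir: free for 16:35-17:00. Jun: not fully free for 16:35-17:00. Jamal: not fully free for 16:35-17:00.

Idris, Jamal, Jun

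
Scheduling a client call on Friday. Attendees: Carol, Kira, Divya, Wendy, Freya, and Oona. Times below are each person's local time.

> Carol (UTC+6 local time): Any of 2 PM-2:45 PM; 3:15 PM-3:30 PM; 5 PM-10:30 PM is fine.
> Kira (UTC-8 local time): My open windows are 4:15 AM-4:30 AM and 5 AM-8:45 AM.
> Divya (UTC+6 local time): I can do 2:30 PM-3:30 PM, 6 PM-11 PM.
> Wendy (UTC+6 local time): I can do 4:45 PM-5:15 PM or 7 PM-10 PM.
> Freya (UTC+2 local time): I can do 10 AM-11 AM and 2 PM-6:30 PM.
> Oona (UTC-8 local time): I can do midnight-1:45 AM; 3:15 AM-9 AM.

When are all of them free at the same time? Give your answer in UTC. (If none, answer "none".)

13:00-16:00

Carol in UTC: 08:00-08:45, 09:15-09:30, 11:00-16:30 (subtract 6h to convert from UTC+6).
Kira in UTC: 12:15-12:30, 13:00-16:45 (add 8h to convert from UTC-8).
Divya in UTC: 08:30-09:30, 12:00-17:00 (subtract 6h to convert from UTC+6).
Wendy in UTC: 10:45-11:15, 13:00-16:00 (subtract 6h to convert from UTC+6).
Freya in UTC: 08:00-09:00, 12:00-16:30 (subtract 2h to convert from UTC+2).
Oona in UTC: 08:00-09:45, 11:15-17:00 (add 8h to convert from UTC-8).
Carol ∩ Kira: 12:15-12:30, 13:00-16:30.
Carol ∩ Kira ∩ Divya: 12:15-12:30, 13:00-16:30.
Carol ∩ Kira ∩ Divya ∩ Wendy: 13:00-16:00.
Carol ∩ Kira ∩ Divya ∩ Wendy ∩ Freya: 13:00-16:00.
Carol ∩ Kira ∩ Divya ∩ Wendy ∩ Freya ∩ Oona: 13:00-16:00.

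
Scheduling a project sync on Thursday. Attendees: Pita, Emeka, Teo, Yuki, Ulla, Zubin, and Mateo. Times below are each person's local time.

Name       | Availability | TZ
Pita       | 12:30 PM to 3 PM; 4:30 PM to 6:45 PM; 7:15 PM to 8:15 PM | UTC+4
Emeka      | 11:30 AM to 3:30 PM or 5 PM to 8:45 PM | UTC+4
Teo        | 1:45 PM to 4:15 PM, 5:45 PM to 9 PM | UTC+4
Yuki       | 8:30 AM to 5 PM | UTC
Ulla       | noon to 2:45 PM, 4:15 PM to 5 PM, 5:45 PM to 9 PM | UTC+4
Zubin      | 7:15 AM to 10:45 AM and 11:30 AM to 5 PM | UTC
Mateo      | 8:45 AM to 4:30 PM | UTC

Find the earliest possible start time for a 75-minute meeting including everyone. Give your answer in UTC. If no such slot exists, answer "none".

none

Pita in UTC: 08:30-11:00, 12:30-14:45, 15:15-16:15 (subtract 4h to convert from UTC+4).
Emeka in UTC: 07:30-11:30, 13:00-16:45 (subtract 4h to convert from UTC+4).
Teo in UTC: 09:45-12:15, 13:45-17:00 (subtract 4h to convert from UTC+4).
Yuki in UTC: 08:30-17:00.
Ulla in UTC: 08:00-10:45, 12:15-13:00, 13:45-17:00 (subtract 4h to convert from UTC+4).
Zubin in UTC: 07:15-10:45, 11:30-17:00.
Mateo in UTC: 08:45-16:30.
Pita ∩ Emeka: 08:30-11:00, 13:00-14:45, 15:15-16:15.
Pita ∩ Emeka ∩ Teo: 09:45-11:00, 13:45-14:45, 15:15-16:15.
Pita ∩ Emeka ∩ Teo ∩ Yuki: 09:45-11:00, 13:45-14:45, 15:15-16:15.
Pita ∩ Emeka ∩ Teo ∩ Yuki ∩ Ulla: 09:45-10:45, 13:45-14:45, 15:15-16:15.
Pita ∩ Emeka ∩ Teo ∩ Yuki ∩ Ulla ∩ Zubin: 09:45-10:45, 13:45-14:45, 15:15-16:15.
Pita ∩ Emeka ∩ Teo ∩ Yuki ∩ Ulla ∩ Zubin ∩ Mateo: 09:45-10:45, 13:45-14:45, 15:15-16:15.
No common window is at least 75 minutes long.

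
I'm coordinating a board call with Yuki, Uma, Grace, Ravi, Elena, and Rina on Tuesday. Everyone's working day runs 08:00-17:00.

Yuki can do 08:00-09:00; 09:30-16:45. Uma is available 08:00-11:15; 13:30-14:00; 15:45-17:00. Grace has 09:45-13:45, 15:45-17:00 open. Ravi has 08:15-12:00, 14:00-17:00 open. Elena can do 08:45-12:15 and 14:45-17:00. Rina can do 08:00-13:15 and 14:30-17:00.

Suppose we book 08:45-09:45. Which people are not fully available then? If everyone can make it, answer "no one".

Yuki: not fully free for 08:45-09:45. Uma: free for 08:45-09:45. Grace: not fully free for 08:45-09:45. Ravi: free for 08:45-09:45. Elena: free for 08:45-09:45. Rina: free for 08:45-09:45.

Grace, Yuki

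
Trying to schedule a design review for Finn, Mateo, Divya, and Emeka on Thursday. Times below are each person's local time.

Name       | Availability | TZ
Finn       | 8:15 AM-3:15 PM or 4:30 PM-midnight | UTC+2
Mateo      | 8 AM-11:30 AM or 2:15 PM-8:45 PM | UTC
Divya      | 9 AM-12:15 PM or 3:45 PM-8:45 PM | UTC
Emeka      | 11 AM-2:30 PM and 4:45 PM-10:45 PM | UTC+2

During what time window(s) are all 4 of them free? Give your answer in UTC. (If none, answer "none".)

09:00-11:30, 15:45-20:45

Finn in UTC: 06:15-13:15, 14:30-22:00 (subtract 2h to convert from UTC+2).
Mateo in UTC: 08:00-11:30, 14:15-20:45.
Divya in UTC: 09:00-12:15, 15:45-20:45.
Emeka in UTC: 09:00-12:30, 14:45-20:45 (subtract 2h to convert from UTC+2).
Finn ∩ Mateo: 08:00-11:30, 14:30-20:45.
Finn ∩ Mateo ∩ Divya: 09:00-11:30, 15:45-20:45.
Finn ∩ Mateo ∩ Divya ∩ Emeka: 09:00-11:30, 15:45-20:45.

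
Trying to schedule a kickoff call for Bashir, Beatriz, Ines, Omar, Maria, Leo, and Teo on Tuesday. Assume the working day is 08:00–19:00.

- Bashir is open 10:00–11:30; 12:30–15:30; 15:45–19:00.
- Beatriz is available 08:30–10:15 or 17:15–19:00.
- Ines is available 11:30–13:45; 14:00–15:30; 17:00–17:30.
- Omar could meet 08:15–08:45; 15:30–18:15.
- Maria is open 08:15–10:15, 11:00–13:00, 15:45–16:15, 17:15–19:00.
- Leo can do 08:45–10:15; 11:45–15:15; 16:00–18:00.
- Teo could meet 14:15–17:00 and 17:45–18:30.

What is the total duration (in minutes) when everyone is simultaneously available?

0

Bashir ∩ Beatriz: 10:00-10:15, 17:15-19:00.
Bashir ∩ Beatriz ∩ Ines: 17:15-17:30.
Bashir ∩ Beatriz ∩ Ines ∩ Omar: 17:15-17:30.
Bashir ∩ Beatriz ∩ Ines ∩ Omar ∩ Maria: 17:15-17:30.
Bashir ∩ Beatriz ∩ Ines ∩ Omar ∩ Maria ∩ Leo: 17:15-17:30.
Bashir ∩ Beatriz ∩ Ines ∩ Omar ∩ Maria ∩ Leo ∩ Teo: ∅.
There is no time when everyone is free.
There is no common window, so the total is 0 minutes.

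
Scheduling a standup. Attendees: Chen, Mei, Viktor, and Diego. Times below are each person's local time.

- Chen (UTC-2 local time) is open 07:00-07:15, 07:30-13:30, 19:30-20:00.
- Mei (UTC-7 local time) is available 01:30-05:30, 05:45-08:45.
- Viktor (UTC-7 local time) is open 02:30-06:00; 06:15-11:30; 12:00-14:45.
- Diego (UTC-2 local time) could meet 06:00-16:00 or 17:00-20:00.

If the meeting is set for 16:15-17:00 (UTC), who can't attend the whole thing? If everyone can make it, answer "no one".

Chen, Mei

Chen in UTC: 09:00-09:15, 09:30-15:30, 21:30-22:00 (add 2h to convert from UTC-2).
Mei in UTC: 08:30-12:30, 12:45-15:45 (add 7h to convert from UTC-7).
Viktor in UTC: 09:30-13:00, 13:15-18:30, 19:00-21:45 (add 7h to convert from UTC-7).
Diego in UTC: 08:00-18:00, 19:00-22:00 (add 2h to convert from UTC-2).
Chen: not fully free for 16:15-17:00. Mei: not fully free for 16:15-17:00. Viktor: free for 16:15-17:00. Diego: free for 16:15-17:00.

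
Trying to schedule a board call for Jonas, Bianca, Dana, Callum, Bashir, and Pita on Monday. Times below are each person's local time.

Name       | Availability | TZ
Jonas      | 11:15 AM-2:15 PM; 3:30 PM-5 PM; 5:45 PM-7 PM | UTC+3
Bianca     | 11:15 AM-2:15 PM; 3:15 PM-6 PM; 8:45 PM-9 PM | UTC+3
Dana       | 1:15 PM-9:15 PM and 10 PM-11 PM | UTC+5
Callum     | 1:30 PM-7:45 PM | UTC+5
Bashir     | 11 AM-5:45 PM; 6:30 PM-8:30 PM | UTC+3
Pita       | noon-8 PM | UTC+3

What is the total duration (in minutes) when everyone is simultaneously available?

225

Jonas in UTC: 08:15-11:15, 12:30-14:00, 14:45-16:00 (subtract 3h to convert from UTC+3).
Bianca in UTC: 08:15-11:15, 12:15-15:00, 17:45-18:00 (subtract 3h to convert from UTC+3).
Dana in UTC: 08:15-16:15, 17:00-18:00 (subtract 5h to convert from UTC+5).
Callum in UTC: 08:30-14:45 (subtract 5h to convert from UTC+5).
Bashir in UTC: 08:00-14:45, 15:30-17:30 (subtract 3h to convert from UTC+3).
Pita in UTC: 09:00-17:00 (subtract 3h to convert from UTC+3).
Jonas ∩ Bianca: 08:15-11:15, 12:30-14:00, 14:45-15:00.
Jonas ∩ Bianca ∩ Dana: 08:15-11:15, 12:30-14:00, 14:45-15:00.
Jonas ∩ Bianca ∩ Dana ∩ Callum: 08:30-11:15, 12:30-14:00.
Jonas ∩ Bianca ∩ Dana ∩ Callum ∩ Bashir: 08:30-11:15, 12:30-14:00.
Jonas ∩ Bianca ∩ Dana ∩ Callum ∩ Bashir ∩ Pita: 09:00-11:15, 12:30-14:00.
Summing the common windows: 135 + 90 = 225 minutes.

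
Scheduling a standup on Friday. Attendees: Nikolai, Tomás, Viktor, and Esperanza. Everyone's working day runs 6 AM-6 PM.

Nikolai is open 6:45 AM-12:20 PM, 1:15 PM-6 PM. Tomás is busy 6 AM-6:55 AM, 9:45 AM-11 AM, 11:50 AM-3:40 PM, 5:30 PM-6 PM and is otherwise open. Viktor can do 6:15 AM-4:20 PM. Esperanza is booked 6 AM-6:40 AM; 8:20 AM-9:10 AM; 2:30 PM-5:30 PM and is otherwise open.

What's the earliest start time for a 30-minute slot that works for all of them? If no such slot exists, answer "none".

Nikolai free: 06:45-12:20, 13:15-18:00.
Tomás free: 06:55-09:45, 11:00-11:50, 15:40-17:30 (invert busy blocks within the working day).
Viktor free: 06:15-16:20.
Esperanza free: 06:40-08:20, 09:10-14:30, 17:30-18:00 (invert busy blocks within the working day).
Nikolai ∩ Tomás: 06:55-09:45, 11:00-11:50, 15:40-17:30.
Nikolai ∩ Tomás ∩ Viktor: 06:55-09:45, 11:00-11:50, 15:40-16:20.
Nikolai ∩ Tomás ∩ Viktor ∩ Esperanza: 06:55-08:20, 09:10-09:45, 11:00-11:50.
The first common window of at least 30 minutes is 06:55-08:20, so the earliest start is 06:55.

06:55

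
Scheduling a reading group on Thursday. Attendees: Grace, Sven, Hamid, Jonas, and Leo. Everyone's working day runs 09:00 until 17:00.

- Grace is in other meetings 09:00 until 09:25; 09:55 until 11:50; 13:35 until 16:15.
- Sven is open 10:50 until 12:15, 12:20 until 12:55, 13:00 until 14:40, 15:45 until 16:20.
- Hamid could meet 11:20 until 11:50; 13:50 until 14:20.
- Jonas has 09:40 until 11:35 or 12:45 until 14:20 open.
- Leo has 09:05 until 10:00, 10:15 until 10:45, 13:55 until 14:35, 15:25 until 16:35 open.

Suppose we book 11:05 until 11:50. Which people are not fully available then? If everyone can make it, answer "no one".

Grace free: 09:25-09:55, 11:50-13:35, 16:15-17:00 (invert busy blocks within the working day).
Sven free: 10:50-12:15, 12:20-12:55, 13:00-14:40, 15:45-16:20.
Hamid free: 11:20-11:50, 13:50-14:20.
Jonas free: 09:40-11:35, 12:45-14:20.
Leo free: 09:05-10:00, 10:15-10:45, 13:55-14:35, 15:25-16:35.
Grace: not fully free for 11:05-11:50. Sven: free for 11:05-11:50. Hamid: not fully free for 11:05-11:50. Jonas: not fully free for 11:05-11:50. Leo: not fully free for 11:05-11:50.

Grace, Hamid, Jonas, Leo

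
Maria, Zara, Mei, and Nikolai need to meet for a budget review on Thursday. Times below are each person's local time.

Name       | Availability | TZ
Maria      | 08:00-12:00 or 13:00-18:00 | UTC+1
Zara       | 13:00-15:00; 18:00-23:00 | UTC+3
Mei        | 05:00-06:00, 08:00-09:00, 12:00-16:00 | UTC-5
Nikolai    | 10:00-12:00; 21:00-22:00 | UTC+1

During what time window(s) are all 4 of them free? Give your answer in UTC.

10:00-11:00

Maria in UTC: 07:00-11:00, 12:00-17:00 (subtract 1h to convert from UTC+1).
Zara in UTC: 10:00-12:00, 15:00-20:00 (subtract 3h to convert from UTC+3).
Mei in UTC: 10:00-11:00, 13:00-14:00, 17:00-21:00 (add 5h to convert from UTC-5).
Nikolai in UTC: 09:00-11:00, 20:00-21:00 (subtract 1h to convert from UTC+1).
Maria ∩ Zara: 10:00-11:00, 15:00-17:00.
Maria ∩ Zara ∩ Mei: 10:00-11:00.
Maria ∩ Zara ∩ Mei ∩ Nikolai: 10:00-11:00.
So the common availability across everyone is 10:00-11:00.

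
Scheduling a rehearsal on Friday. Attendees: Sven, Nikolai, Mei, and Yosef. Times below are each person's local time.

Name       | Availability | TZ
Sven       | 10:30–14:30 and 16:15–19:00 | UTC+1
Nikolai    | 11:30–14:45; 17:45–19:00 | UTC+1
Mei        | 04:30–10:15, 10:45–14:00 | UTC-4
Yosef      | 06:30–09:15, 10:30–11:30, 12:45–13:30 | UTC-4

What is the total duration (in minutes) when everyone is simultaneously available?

210

Sven in UTC: 09:30-13:30, 15:15-18:00 (subtract 1h to convert from UTC+1).
Nikolai in UTC: 10:30-13:45, 16:45-18:00 (subtract 1h to convert from UTC+1).
Mei in UTC: 08:30-14:15, 14:45-18:00 (add 4h to convert from UTC-4).
Yosef in UTC: 10:30-13:15, 14:30-15:30, 16:45-17:30 (add 4h to convert from UTC-4).
Sven ∩ Nikolai: 10:30-13:30, 16:45-18:00.
Sven ∩ Nikolai ∩ Mei: 10:30-13:30, 16:45-18:00.
Sven ∩ Nikolai ∩ Mei ∩ Yosef: 10:30-13:15, 16:45-17:30.
Summing the common windows: 165 + 45 = 210 minutes.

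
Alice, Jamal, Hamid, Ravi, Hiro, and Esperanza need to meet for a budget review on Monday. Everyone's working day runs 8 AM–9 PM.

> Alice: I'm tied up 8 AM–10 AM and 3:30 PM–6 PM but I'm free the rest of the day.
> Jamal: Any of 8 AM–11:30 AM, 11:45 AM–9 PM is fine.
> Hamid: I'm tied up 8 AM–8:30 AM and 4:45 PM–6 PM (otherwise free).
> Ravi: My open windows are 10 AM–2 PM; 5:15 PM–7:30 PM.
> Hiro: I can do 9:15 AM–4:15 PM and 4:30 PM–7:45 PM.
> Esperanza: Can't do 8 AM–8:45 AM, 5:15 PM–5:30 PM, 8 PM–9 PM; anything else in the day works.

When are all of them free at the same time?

Alice free: 10:00-15:30, 18:00-21:00 (invert busy blocks within the working day).
Jamal free: 08:00-11:30, 11:45-21:00.
Hamid free: 08:30-16:45, 18:00-21:00 (invert busy blocks within the working day).
Ravi free: 10:00-14:00, 17:15-19:30.
Hiro free: 09:15-16:15, 16:30-19:45.
Esperanza free: 08:45-17:15, 17:30-20:00 (invert busy blocks within the working day).
Alice ∩ Jamal: 10:00-11:30, 11:45-15:30, 18:00-21:00.
Alice ∩ Jamal ∩ Hamid: 10:00-11:30, 11:45-15:30, 18:00-21:00.
Alice ∩ Jamal ∩ Hamid ∩ Ravi: 10:00-11:30, 11:45-14:00, 18:00-19:30.
Alice ∩ Jamal ∩ Hamid ∩ Ravi ∩ Hiro: 10:00-11:30, 11:45-14:00, 18:00-19:30.
Alice ∩ Jamal ∩ Hamid ∩ Ravi ∩ Hiro ∩ Esperanza: 10:00-11:30, 11:45-14:00, 18:00-19:30.

10:00-11:30, 11:45-14:00, 18:00-19:30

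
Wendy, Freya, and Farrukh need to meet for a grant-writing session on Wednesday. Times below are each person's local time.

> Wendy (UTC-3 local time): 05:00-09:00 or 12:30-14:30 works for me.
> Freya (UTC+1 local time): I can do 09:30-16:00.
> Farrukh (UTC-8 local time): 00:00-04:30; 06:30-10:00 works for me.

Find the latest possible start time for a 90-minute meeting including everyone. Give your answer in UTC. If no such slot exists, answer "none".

10:30

Wendy in UTC: 08:00-12:00, 15:30-17:30 (add 3h to convert from UTC-3).
Freya in UTC: 08:30-15:00 (subtract 1h to convert from UTC+1).
Farrukh in UTC: 08:00-12:30, 14:30-18:00 (add 8h to convert from UTC-8).
Wendy ∩ Freya: 08:30-12:00.
Wendy ∩ Freya ∩ Farrukh: 08:30-12:00.
So the common availability across everyone is 08:30-12:00.
The last common window of at least 90 minutes is 08:30-12:00; a 90-minute meeting can start as late as 10:30 and still end by 12:00.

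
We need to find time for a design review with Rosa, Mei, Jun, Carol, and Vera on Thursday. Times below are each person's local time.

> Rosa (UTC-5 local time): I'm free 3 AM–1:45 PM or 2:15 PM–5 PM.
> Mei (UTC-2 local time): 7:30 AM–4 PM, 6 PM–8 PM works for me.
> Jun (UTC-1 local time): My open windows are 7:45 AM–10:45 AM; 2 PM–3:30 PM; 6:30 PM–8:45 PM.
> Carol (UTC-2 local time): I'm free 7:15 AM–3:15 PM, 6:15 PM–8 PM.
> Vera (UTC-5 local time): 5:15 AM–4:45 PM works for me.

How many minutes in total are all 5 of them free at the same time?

Rosa in UTC: 08:00-18:45, 19:15-22:00 (add 5h to convert from UTC-5).
Mei in UTC: 09:30-18:00, 20:00-22:00 (add 2h to convert from UTC-2).
Jun in UTC: 08:45-11:45, 15:00-16:30, 19:30-21:45 (add 1h to convert from UTC-1).
Carol in UTC: 09:15-17:15, 20:15-22:00 (add 2h to convert from UTC-2).
Vera in UTC: 10:15-21:45 (add 5h to convert from UTC-5).
Rosa ∩ Mei: 09:30-18:00, 20:00-22:00.
Rosa ∩ Mei ∩ Jun: 09:30-11:45, 15:00-16:30, 20:00-21:45.
Rosa ∩ Mei ∩ Jun ∩ Carol: 09:30-11:45, 15:00-16:30, 20:15-21:45.
Rosa ∩ Mei ∩ Jun ∩ Carol ∩ Vera: 10:15-11:45, 15:00-16:30, 20:15-21:45.
Summing the common windows: 90 + 90 + 90 = 270 minutes.

270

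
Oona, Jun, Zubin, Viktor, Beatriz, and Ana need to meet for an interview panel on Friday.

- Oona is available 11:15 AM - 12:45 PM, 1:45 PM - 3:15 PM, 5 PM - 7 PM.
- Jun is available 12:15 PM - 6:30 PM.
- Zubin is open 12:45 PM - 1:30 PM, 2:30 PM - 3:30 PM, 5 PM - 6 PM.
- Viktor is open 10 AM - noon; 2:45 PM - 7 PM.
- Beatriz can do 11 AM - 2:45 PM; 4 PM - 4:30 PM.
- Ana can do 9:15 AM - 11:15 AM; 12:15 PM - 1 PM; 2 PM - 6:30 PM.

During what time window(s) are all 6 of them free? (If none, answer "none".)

Oona ∩ Jun: 12:15-12:45, 13:45-15:15, 17:00-18:30.
Oona ∩ Jun ∩ Zubin: 14:30-15:15, 17:00-18:00.
Oona ∩ Jun ∩ Zubin ∩ Viktor: 14:45-15:15, 17:00-18:00.
Oona ∩ Jun ∩ Zubin ∩ Viktor ∩ Beatriz: ∅.
Oona ∩ Jun ∩ Zubin ∩ Viktor ∩ Beatriz ∩ Ana: ∅.
There is no time when everyone is free.

none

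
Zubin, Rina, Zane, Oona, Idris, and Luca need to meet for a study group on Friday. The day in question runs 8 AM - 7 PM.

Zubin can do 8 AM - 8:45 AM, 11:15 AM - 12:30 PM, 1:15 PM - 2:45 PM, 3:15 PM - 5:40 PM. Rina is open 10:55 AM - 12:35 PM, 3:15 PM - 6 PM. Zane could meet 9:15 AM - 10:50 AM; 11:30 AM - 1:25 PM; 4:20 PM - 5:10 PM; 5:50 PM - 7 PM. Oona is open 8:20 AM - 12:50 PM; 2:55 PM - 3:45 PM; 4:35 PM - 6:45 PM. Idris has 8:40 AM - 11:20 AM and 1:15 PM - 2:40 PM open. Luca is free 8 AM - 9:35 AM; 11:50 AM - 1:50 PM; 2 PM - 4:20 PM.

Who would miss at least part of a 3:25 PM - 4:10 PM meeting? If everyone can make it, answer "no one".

Zubin: free for 15:25-16:10. Rina: free for 15:25-16:10. Zane: not fully free for 15:25-16:10. Oona: not fully free for 15:25-16:10. Idris: not fully free for 15:25-16:10. Luca: free for 15:25-16:10.

Idris, Oona, Zane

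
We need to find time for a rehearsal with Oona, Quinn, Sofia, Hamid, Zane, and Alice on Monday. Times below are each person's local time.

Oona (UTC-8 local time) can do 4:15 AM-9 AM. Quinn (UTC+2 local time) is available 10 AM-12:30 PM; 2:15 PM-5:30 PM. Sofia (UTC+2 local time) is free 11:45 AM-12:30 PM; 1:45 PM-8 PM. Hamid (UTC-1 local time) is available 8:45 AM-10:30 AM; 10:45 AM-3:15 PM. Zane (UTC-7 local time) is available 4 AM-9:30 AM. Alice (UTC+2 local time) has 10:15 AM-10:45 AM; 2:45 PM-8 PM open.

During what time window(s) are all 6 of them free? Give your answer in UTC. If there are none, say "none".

12:45-15:30

Oona in UTC: 12:15-17:00 (add 8h to convert from UTC-8).
Quinn in UTC: 08:00-10:30, 12:15-15:30 (subtract 2h to convert from UTC+2).
Sofia in UTC: 09:45-10:30, 11:45-18:00 (subtract 2h to convert from UTC+2).
Hamid in UTC: 09:45-11:30, 11:45-16:15 (add 1h to convert from UTC-1).
Zane in UTC: 11:00-16:30 (add 7h to convert from UTC-7).
Alice in UTC: 08:15-08:45, 12:45-18:00 (subtract 2h to convert from UTC+2).
Oona ∩ Quinn: 12:15-15:30.
Oona ∩ Quinn ∩ Sofia: 12:15-15:30.
Oona ∩ Quinn ∩ Sofia ∩ Hamid: 12:15-15:30.
Oona ∩ Quinn ∩ Sofia ∩ Hamid ∩ Zane: 12:15-15:30.
Oona ∩ Quinn ∩ Sofia ∩ Hamid ∩ Zane ∩ Alice: 12:45-15:30.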